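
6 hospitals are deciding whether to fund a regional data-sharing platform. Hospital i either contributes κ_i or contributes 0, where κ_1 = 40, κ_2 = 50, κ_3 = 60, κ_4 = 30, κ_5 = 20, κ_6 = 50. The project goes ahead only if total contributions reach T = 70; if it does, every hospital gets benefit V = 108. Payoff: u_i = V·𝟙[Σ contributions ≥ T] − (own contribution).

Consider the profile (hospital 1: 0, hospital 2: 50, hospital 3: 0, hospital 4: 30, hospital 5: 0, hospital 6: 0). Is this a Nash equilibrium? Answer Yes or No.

Total = 80 ≥ 70: provided.
Hospital 1 (pledges 0, payoff 108): pledging 40 → total 120, payoff 68. No gain.
Hospital 2 (pledges 50, payoff 58): dropping to 0 → total 30, payoff 0. No gain.
Hospital 3 (pledges 0, payoff 108): pledging 60 → total 140, payoff 48. No gain.
Hospital 4 (pledges 30, payoff 78): dropping to 0 → total 50, payoff 0. No gain.
Hospital 5 (pledges 0, payoff 108): pledging 20 → total 100, payoff 88. No gain.
Hospital 6 (pledges 0, payoff 108): pledging 50 → total 130, payoff 58. No gain.

Yes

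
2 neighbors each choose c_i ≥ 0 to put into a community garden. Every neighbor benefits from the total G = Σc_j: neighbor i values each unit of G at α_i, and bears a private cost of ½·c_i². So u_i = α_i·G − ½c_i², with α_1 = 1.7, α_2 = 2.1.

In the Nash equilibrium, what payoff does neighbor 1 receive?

5.015

Neighbor i's FOC: ∂u_i/∂c_i = α_i − c_i = 0, so c_i* = α_i.
NE contributions = (1.7, 2.1); G = 3.8.
u_1 = α_1·G − ½·(c_1)² = 1.7·3.8 − ½·1.7² = 5.015.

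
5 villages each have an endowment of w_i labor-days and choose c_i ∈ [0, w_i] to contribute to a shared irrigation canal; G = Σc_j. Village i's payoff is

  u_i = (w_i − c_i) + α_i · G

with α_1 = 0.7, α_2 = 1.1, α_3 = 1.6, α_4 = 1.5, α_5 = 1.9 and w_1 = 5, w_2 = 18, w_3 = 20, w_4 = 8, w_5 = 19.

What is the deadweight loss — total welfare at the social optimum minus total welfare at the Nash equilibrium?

29

∂u_i/∂c_i = α_i − 1, so village i contributes w_i if α_i > 1, else 0.
α_i > 1 for i ∈ {2, 3, 4, 5}; NE contributions (0, 18, 20, 8, 19), G = 65.
W^NE = Σw_i − G^NE + (Σα_i)·G^NE = 70 + 5.8·65 = 447.
Planner: ∂(Σu_j)/∂c_i = Σα_j − 1 = 5.8 > 0, so everyone contributes w_i; G^SO = 70, W^SO = 70 + 5.8·70 = 476.
Deadweight loss = 29.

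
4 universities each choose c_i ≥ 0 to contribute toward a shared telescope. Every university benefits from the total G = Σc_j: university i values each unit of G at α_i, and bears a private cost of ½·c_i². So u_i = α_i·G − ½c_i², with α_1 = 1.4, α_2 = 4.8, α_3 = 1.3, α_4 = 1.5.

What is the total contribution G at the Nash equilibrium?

9

University i's FOC: ∂u_i/∂c_i = α_i − c_i = 0, so c_i* = α_i.
NE contributions = (1.4, 4.8, 1.3, 1.5); G = 9.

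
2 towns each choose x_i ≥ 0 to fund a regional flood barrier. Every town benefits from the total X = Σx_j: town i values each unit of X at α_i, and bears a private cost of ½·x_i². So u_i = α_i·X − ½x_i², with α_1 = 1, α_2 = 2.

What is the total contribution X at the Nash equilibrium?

Town i's FOC: ∂u_i/∂x_i = α_i − x_i = 0, so x_i* = α_i.
NE contributions = (1, 2); X = 3.

3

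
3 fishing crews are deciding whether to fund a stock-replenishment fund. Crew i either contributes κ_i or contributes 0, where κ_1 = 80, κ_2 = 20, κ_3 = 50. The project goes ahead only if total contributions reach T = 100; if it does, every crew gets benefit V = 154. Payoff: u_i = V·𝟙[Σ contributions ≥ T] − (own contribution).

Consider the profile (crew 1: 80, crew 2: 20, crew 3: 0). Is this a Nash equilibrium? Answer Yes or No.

Total = 100 ≥ 100: provided.
Crew 1 (pledges 80, payoff 74): dropping to 0 → total 20, payoff 0. No gain.
Crew 2 (pledges 20, payoff 134): dropping to 0 → total 80, payoff 0. No gain.
Crew 3 (pledges 0, payoff 154): pledging 50 → total 150, payoff 104. No gain.

Yes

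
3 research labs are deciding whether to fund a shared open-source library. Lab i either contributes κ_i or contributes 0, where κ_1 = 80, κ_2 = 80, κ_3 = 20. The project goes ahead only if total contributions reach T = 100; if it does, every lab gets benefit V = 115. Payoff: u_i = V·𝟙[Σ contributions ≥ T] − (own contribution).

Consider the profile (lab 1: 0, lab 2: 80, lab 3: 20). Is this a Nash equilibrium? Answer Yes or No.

Yes

Total = 100 ≥ 100: provided.
Lab 1 (pledges 0, payoff 115): pledging 80 → total 180, payoff 35. No gain.
Lab 2 (pledges 80, payoff 35): dropping to 0 → total 20, payoff 0. No gain.
Lab 3 (pledges 20, payoff 95): dropping to 0 → total 80, payoff 0. No gain.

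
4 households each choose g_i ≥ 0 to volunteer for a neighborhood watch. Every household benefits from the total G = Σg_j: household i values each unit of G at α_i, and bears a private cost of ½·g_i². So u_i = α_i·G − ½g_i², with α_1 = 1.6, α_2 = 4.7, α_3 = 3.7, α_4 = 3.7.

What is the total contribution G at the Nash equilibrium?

13.7

Household i's FOC: ∂u_i/∂g_i = α_i − g_i = 0, so g_i* = α_i.
NE contributions = (1.6, 4.7, 3.7, 3.7); G = 13.7.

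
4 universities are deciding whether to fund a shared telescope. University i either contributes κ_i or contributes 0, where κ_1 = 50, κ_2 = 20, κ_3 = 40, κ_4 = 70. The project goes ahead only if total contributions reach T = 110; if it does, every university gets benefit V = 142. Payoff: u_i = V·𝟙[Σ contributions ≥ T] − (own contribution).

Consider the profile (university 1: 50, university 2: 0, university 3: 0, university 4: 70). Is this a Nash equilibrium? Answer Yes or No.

Yes

Total = 120 ≥ 110: provided.
University 1 (pledges 50, payoff 92): dropping to 0 → total 70, payoff 0. No gain.
University 2 (pledges 0, payoff 142): pledging 20 → total 140, payoff 122. No gain.
University 3 (pledges 0, payoff 142): pledging 40 → total 160, payoff 102. No gain.
University 4 (pledges 70, payoff 72): dropping to 0 → total 50, payoff 0. No gain.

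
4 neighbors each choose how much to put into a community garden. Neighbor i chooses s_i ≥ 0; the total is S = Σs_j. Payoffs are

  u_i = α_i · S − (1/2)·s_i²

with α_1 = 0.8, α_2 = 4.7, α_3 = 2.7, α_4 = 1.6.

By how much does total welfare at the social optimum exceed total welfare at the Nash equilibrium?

Neighbor i's FOC: ∂u_i/∂s_i = α_i − s_i = 0, so s_i* = α_i.
NE contributions = (0.8, 4.7, 2.7, 1.6); S = 9.8.
W^NE = (Σα)·S − ½Σα_i² = 9.8² − ½·32.58 = 79.75.
Planner sets s_i = Σα_j = 9.8 for every i, so S^SO = 4·9.8 = 39.2.
W^SO = (Σα)·S^SO − ½·4·(Σα)² = (4/2)·9.8² = 192.08.
Deadweight loss = W^SO − W^NE = 112.33.

112.33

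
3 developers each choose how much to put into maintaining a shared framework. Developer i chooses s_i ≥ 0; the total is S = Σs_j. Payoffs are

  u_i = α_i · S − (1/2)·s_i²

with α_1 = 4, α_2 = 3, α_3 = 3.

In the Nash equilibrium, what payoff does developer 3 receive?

25.5

Developer i's FOC: ∂u_i/∂s_i = α_i − s_i = 0, so s_i* = α_i.
NE contributions = (4, 3, 3); S = 10.
u_3 = α_3·S − ½·(s_3)² = 3·10 − ½·3² = 25.5.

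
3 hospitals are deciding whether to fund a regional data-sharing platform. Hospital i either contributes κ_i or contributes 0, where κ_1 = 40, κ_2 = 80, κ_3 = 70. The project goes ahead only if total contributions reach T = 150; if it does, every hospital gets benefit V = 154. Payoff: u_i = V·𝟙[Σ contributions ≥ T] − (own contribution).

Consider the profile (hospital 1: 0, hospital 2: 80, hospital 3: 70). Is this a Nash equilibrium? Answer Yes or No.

Yes

Total = 150 ≥ 150: provided.
Hospital 1 (pledges 0, payoff 154): pledging 40 → total 190, payoff 114. No gain.
Hospital 2 (pledges 80, payoff 74): dropping to 0 → total 70, payoff 0. No gain.
Hospital 3 (pledges 70, payoff 84): dropping to 0 → total 80, payoff 0. No gain.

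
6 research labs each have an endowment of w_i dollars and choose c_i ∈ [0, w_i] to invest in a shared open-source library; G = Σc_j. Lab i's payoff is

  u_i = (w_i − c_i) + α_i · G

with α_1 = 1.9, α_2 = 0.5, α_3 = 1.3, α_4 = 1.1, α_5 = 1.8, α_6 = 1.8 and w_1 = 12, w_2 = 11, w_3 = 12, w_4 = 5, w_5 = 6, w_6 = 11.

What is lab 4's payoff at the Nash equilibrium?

50.6

∂u_i/∂c_i = α_i − 1, so lab i contributes w_i if α_i > 1, else 0.
α_i > 1 for i ∈ {1, 3, 4, 5, 6}; NE contributions (12, 0, 12, 5, 6, 11), G = 46.
u_4 = (5 − 5) + 1.1·46 = 50.6.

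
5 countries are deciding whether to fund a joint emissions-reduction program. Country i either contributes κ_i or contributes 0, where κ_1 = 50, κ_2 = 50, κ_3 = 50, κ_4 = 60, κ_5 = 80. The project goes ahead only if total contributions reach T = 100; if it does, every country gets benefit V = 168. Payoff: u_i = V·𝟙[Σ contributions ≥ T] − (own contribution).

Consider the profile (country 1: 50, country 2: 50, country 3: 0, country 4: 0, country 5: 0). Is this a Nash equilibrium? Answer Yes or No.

Total = 100 ≥ 100: provided.
Country 1 (pledges 50, payoff 118): dropping to 0 → total 50, payoff 0. No gain.
Country 2 (pledges 50, payoff 118): dropping to 0 → total 50, payoff 0. No gain.
Country 3 (pledges 0, payoff 168): pledging 50 → total 150, payoff 118. No gain.
Country 4 (pledges 0, payoff 168): pledging 60 → total 160, payoff 108. No gain.
Country 5 (pledges 0, payoff 168): pledging 80 → total 180, payoff 88. No gain.

Yes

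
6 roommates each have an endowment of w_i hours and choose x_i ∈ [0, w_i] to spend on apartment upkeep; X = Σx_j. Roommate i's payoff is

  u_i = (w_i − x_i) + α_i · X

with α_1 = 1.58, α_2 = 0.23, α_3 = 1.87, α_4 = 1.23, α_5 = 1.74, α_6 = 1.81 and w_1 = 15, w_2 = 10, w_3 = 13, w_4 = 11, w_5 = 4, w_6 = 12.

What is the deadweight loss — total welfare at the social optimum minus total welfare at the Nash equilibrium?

74.6

∂u_i/∂x_i = α_i − 1, so roommate i contributes w_i if α_i > 1, else 0.
α_i > 1 for i ∈ {1, 3, 4, 5, 6}; NE contributions (15, 0, 13, 11, 4, 12), X = 55.
W^NE = Σw_i − X^NE + (Σα_i)·X^NE = 65 + 7.46·55 = 475.3.
Planner: ∂(Σu_j)/∂x_i = Σα_j − 1 = 7.46 > 0, so everyone contributes w_i; X^SO = 65, W^SO = 65 + 7.46·65 = 549.9.
Deadweight loss = 74.6.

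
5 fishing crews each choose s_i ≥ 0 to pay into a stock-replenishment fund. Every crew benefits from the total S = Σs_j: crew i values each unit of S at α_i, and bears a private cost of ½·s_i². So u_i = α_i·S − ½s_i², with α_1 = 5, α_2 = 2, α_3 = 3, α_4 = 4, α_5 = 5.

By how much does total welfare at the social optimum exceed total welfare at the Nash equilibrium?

581

Crew i's FOC: ∂u_i/∂s_i = α_i − s_i = 0, so s_i* = α_i.
NE contributions = (5, 2, 3, 4, 5); S = 19.
W^NE = (Σα)·S − ½Σα_i² = 19² − ½·79 = 321.5.
Planner sets s_i = Σα_j = 19 for every i, so S^SO = 5·19 = 95.
W^SO = (Σα)·S^SO − ½·5·(Σα)² = (5/2)·19² = 902.5.
Deadweight loss = W^SO − W^NE = 581.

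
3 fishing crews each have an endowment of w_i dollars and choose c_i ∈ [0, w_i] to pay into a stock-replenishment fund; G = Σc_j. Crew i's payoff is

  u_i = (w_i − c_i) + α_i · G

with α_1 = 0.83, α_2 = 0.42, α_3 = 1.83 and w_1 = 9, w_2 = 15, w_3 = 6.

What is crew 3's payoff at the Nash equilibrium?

∂u_i/∂c_i = α_i − 1, so crew i contributes w_i if α_i > 1, else 0.
α_i > 1 for i ∈ {3}; NE contributions (0, 0, 6), G = 6.
u_3 = (6 − 6) + 1.83·6 = 10.98.

10.98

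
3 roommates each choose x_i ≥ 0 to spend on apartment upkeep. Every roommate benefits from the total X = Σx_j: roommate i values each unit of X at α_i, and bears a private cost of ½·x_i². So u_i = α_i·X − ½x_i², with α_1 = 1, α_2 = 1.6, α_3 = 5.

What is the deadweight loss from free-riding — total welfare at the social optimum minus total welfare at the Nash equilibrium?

43.16

Roommate i's FOC: ∂u_i/∂x_i = α_i − x_i = 0, so x_i* = α_i.
NE contributions = (1, 1.6, 5); X = 7.6.
W^NE = (Σα)·X − ½Σα_i² = 7.6² − ½·28.56 = 43.48.
Planner sets x_i = Σα_j = 7.6 for every i, so X^SO = 3·7.6 = 22.8.
W^SO = (Σα)·X^SO − ½·3·(Σα)² = (3/2)·7.6² = 86.64.
Deadweight loss = W^SO − W^NE = 43.16.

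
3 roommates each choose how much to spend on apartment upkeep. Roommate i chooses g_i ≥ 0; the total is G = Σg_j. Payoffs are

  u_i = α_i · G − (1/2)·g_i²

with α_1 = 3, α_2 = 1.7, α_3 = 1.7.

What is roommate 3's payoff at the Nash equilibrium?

9.435

Roommate i's FOC: ∂u_i/∂g_i = α_i − g_i = 0, so g_i* = α_i.
NE contributions = (3, 1.7, 1.7); G = 6.4.
u_3 = α_3·G − ½·(g_3)² = 1.7·6.4 − ½·1.7² = 9.435.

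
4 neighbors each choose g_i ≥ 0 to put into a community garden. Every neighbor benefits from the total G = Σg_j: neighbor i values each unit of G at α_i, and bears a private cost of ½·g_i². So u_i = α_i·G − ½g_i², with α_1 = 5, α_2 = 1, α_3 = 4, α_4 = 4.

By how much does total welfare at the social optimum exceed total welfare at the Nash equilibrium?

Neighbor i's FOC: ∂u_i/∂g_i = α_i − g_i = 0, so g_i* = α_i.
NE contributions = (5, 1, 4, 4); G = 14.
W^NE = (Σα)·G − ½Σα_i² = 14² − ½·58 = 167.
Planner sets g_i = Σα_j = 14 for every i, so G^SO = 4·14 = 56.
W^SO = (Σα)·G^SO − ½·4·(Σα)² = (4/2)·14² = 392.
Deadweight loss = W^SO − W^NE = 225.

225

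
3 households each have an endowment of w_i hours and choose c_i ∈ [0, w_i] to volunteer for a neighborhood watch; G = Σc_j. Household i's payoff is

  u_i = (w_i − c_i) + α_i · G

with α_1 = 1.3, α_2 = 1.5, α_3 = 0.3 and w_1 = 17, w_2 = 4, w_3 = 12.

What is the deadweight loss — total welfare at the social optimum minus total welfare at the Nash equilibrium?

∂u_i/∂c_i = α_i − 1, so household i contributes w_i if α_i > 1, else 0.
α_i > 1 for i ∈ {1, 2}; NE contributions (17, 4, 0), G = 21.
W^NE = Σw_i − G^NE + (Σα_i)·G^NE = 33 + 2.1·21 = 77.1.
Planner: ∂(Σu_j)/∂c_i = Σα_j − 1 = 2.1 > 0, so everyone contributes w_i; G^SO = 33, W^SO = 33 + 2.1·33 = 102.3.
Deadweight loss = 25.2.

25.2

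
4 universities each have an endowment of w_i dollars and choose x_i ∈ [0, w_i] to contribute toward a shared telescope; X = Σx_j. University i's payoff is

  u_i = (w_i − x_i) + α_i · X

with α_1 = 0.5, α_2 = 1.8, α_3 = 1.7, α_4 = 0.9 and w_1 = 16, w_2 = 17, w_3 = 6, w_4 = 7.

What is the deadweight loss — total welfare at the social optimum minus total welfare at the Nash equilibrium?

∂u_i/∂x_i = α_i − 1, so university i contributes w_i if α_i > 1, else 0.
α_i > 1 for i ∈ {2, 3}; NE contributions (0, 17, 6, 0), X = 23.
W^NE = Σw_i − X^NE + (Σα_i)·X^NE = 46 + 3.9·23 = 135.7.
Planner: ∂(Σu_j)/∂x_i = Σα_j − 1 = 3.9 > 0, so everyone contributes w_i; X^SO = 46, W^SO = 46 + 3.9·46 = 225.4.
Deadweight loss = 89.7.

89.7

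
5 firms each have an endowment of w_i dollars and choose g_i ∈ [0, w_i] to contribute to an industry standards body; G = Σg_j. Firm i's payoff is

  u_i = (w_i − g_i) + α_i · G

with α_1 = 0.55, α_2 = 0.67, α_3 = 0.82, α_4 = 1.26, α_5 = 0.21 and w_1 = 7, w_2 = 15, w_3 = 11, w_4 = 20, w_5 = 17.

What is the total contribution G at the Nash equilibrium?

20

∂u_i/∂g_i = α_i − 1, so firm i contributes w_i if α_i > 1, else 0.
α_i > 1 for i ∈ {4}; NE contributions (0, 0, 0, 20, 0), G = 20.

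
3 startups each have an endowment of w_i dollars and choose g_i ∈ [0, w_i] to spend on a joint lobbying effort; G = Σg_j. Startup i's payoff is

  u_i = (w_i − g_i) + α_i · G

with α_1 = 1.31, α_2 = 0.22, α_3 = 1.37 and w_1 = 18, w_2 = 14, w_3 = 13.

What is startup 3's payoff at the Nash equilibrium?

42.47

∂u_i/∂g_i = α_i − 1, so startup i contributes w_i if α_i > 1, else 0.
α_i > 1 for i ∈ {1, 3}; NE contributions (18, 0, 13), G = 31.
u_3 = (13 − 13) + 1.37·31 = 42.47.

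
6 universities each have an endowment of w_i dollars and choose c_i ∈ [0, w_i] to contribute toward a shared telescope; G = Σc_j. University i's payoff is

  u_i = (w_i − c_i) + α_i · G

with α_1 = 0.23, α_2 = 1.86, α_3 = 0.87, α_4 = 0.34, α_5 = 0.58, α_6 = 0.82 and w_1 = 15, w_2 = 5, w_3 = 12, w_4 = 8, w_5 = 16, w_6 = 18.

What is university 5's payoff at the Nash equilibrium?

∂u_i/∂c_i = α_i − 1, so university i contributes w_i if α_i > 1, else 0.
α_i > 1 for i ∈ {2}; NE contributions (0, 5, 0, 0, 0, 0), G = 5.
u_5 = (16 − 0) + 0.58·5 = 18.9.

18.9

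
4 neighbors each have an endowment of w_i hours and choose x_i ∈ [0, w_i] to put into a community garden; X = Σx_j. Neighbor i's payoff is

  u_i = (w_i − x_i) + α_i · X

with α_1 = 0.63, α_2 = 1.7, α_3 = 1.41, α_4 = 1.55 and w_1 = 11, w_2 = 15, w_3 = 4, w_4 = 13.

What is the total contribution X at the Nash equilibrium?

∂u_i/∂x_i = α_i − 1, so neighbor i contributes w_i if α_i > 1, else 0.
α_i > 1 for i ∈ {2, 3, 4}; NE contributions (0, 15, 4, 13), X = 32.

32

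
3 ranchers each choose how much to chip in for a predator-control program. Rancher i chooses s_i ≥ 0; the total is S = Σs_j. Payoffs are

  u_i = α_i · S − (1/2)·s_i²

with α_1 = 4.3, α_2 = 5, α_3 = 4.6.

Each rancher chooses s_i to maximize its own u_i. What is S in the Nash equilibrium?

13.9

Rancher i's FOC: ∂u_i/∂s_i = α_i − s_i = 0, so s_i* = α_i.
NE contributions = (4.3, 5, 4.6); S = 13.9.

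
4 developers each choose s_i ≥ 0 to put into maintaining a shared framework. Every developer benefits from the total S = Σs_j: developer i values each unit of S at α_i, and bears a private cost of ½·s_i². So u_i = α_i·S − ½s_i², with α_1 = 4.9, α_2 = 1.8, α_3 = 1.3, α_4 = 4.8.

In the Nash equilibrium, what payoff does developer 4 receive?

49.92

Developer i's FOC: ∂u_i/∂s_i = α_i − s_i = 0, so s_i* = α_i.
NE contributions = (4.9, 1.8, 1.3, 4.8); S = 12.8.
u_4 = α_4·S − ½·(s_4)² = 4.8·12.8 − ½·4.8² = 49.92.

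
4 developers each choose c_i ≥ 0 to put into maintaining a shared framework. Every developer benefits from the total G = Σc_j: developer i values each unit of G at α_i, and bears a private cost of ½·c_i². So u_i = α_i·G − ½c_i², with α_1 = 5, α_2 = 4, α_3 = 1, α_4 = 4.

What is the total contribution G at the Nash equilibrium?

14

Developer i's FOC: ∂u_i/∂c_i = α_i − c_i = 0, so c_i* = α_i.
NE contributions = (5, 4, 1, 4); G = 14.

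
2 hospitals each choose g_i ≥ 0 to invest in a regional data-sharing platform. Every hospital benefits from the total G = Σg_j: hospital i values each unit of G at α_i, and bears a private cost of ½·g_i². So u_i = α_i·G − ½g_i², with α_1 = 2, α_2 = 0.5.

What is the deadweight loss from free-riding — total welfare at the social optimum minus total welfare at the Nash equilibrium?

2.125

Hospital i's FOC: ∂u_i/∂g_i = α_i − g_i = 0, so g_i* = α_i.
NE contributions = (2, 0.5); G = 2.5.
W^NE = (Σα)·G − ½Σα_i² = 2.5² − ½·4.25 = 4.125.
Planner sets g_i = Σα_j = 2.5 for every i, so G^SO = 2·2.5 = 5.
W^SO = (Σα)·G^SO − ½·2·(Σα)² = (2/2)·2.5² = 6.25.
Deadweight loss = W^SO − W^NE = 2.125.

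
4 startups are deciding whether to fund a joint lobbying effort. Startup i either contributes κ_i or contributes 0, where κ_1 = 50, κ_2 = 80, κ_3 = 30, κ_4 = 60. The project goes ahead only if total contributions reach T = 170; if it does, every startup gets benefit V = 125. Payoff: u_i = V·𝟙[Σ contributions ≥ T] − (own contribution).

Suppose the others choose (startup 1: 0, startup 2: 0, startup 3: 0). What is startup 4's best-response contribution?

Others' total = 0. Even contributing 60 gives 60 < 170: no benefit either way.
Best response: 0.

0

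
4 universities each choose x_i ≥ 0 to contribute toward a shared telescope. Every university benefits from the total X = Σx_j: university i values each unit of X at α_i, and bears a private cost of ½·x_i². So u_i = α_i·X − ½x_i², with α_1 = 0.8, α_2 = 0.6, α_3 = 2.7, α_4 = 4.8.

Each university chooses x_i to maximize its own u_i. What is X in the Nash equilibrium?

University i's FOC: ∂u_i/∂x_i = α_i − x_i = 0, so x_i* = α_i.
NE contributions = (0.8, 0.6, 2.7, 4.8); X = 8.9.

8.9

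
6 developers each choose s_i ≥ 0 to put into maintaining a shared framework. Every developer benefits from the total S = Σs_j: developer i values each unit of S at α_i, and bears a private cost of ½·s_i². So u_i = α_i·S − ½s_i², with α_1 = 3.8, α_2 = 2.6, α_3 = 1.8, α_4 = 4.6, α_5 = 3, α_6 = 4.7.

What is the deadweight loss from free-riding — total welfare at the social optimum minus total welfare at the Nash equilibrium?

Developer i's FOC: ∂u_i/∂s_i = α_i − s_i = 0, so s_i* = α_i.
NE contributions = (3.8, 2.6, 1.8, 4.6, 3, 4.7); S = 20.5.
W^NE = (Σα)·S − ½Σα_i² = 20.5² − ½·76.69 = 381.905.
Planner sets s_i = Σα_j = 20.5 for every i, so S^SO = 6·20.5 = 123.
W^SO = (Σα)·S^SO − ½·6·(Σα)² = (6/2)·20.5² = 1260.75.
Deadweight loss = W^SO − W^NE = 878.845.

878.845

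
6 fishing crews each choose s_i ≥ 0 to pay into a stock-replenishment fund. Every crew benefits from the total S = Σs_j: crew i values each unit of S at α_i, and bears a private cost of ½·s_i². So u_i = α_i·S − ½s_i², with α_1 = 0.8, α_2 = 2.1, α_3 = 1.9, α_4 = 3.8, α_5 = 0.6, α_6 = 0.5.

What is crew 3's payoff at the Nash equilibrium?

16.625

Crew i's FOC: ∂u_i/∂s_i = α_i − s_i = 0, so s_i* = α_i.
NE contributions = (0.8, 2.1, 1.9, 3.8, 0.6, 0.5); S = 9.7.
u_3 = α_3·S − ½·(s_3)² = 1.9·9.7 − ½·1.9² = 16.625.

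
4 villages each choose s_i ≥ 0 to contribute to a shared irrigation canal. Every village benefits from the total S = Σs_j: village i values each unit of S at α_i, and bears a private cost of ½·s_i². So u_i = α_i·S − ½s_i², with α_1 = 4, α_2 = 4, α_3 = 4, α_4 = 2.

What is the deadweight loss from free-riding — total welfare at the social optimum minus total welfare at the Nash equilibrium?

222

Village i's FOC: ∂u_i/∂s_i = α_i − s_i = 0, so s_i* = α_i.
NE contributions = (4, 4, 4, 2); S = 14.
W^NE = (Σα)·S − ½Σα_i² = 14² − ½·52 = 170.
Planner sets s_i = Σα_j = 14 for every i, so S^SO = 4·14 = 56.
W^SO = (Σα)·S^SO − ½·4·(Σα)² = (4/2)·14² = 392.
Deadweight loss = W^SO − W^NE = 222.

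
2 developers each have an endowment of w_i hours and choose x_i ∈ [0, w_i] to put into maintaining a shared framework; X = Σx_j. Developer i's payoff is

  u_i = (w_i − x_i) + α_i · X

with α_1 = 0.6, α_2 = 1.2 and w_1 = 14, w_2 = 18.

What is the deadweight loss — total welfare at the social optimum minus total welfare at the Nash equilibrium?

11.2

∂u_i/∂x_i = α_i − 1, so developer i contributes w_i if α_i > 1, else 0.
α_i > 1 for i ∈ {2}; NE contributions (0, 18), X = 18.
W^NE = Σw_i − X^NE + (Σα_i)·X^NE = 32 + 0.8·18 = 46.4.
Planner: ∂(Σu_j)/∂x_i = Σα_j − 1 = 0.8 > 0, so everyone contributes w_i; X^SO = 32, W^SO = 32 + 0.8·32 = 57.6.
Deadweight loss = 11.2.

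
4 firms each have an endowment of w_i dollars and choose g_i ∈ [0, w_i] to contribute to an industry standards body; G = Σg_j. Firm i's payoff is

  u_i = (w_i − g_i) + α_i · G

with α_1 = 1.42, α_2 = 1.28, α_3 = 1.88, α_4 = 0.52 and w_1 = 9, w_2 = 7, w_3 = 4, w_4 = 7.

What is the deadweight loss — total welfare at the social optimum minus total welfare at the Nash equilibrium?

∂u_i/∂g_i = α_i − 1, so firm i contributes w_i if α_i > 1, else 0.
α_i > 1 for i ∈ {1, 2, 3}; NE contributions (9, 7, 4, 0), G = 20.
W^NE = Σw_i − G^NE + (Σα_i)·G^NE = 27 + 4.1·20 = 109.
Planner: ∂(Σu_j)/∂g_i = Σα_j − 1 = 4.1 > 0, so everyone contributes w_i; G^SO = 27, W^SO = 27 + 4.1·27 = 137.7.
Deadweight loss = 28.7.

28.7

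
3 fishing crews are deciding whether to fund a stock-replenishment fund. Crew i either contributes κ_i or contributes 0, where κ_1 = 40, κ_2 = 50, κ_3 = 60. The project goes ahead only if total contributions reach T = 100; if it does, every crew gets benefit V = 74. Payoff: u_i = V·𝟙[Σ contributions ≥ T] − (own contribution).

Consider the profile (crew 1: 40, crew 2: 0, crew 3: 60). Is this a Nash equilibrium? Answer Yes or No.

Yes

Total = 100 ≥ 100: provided.
Crew 1 (pledges 40, payoff 34): dropping to 0 → total 60, payoff 0. No gain.
Crew 2 (pledges 0, payoff 74): pledging 50 → total 150, payoff 24. No gain.
Crew 3 (pledges 60, payoff 14): dropping to 0 → total 40, payoff 0. No gain.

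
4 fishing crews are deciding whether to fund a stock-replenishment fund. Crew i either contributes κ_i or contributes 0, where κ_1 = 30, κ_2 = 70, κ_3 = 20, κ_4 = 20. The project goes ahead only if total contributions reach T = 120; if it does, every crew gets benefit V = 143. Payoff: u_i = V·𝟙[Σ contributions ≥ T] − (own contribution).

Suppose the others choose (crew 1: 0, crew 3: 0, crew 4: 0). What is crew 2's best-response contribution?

0

Others' total = 0. Even contributing 70 gives 70 < 120: no benefit either way.
Best response: 0.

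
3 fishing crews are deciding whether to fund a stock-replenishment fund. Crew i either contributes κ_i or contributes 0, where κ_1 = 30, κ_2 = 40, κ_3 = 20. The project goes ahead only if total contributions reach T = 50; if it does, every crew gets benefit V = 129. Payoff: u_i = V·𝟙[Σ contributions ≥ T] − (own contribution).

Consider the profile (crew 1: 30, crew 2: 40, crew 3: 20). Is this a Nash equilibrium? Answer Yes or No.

Total = 90 ≥ 50: provided.
Crew 1 (pledges 30, payoff 99): dropping to 0 → total 60, payoff 129. Profitable deviation.

No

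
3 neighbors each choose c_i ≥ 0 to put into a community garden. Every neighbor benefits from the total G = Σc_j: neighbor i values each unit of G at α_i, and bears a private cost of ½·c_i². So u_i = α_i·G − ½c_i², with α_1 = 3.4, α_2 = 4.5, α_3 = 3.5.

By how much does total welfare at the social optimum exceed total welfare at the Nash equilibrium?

87.01

Neighbor i's FOC: ∂u_i/∂c_i = α_i − c_i = 0, so c_i* = α_i.
NE contributions = (3.4, 4.5, 3.5); G = 11.4.
W^NE = (Σα)·G − ½Σα_i² = 11.4² − ½·44.06 = 107.93.
Planner sets c_i = Σα_j = 11.4 for every i, so G^SO = 3·11.4 = 34.2.
W^SO = (Σα)·G^SO − ½·3·(Σα)² = (3/2)·11.4² = 194.94.
Deadweight loss = W^SO − W^NE = 87.01.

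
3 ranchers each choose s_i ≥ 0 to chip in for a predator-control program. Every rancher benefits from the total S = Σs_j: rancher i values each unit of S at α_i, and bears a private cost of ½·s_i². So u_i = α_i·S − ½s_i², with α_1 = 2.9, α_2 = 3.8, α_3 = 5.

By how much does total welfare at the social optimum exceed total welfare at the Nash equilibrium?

Rancher i's FOC: ∂u_i/∂s_i = α_i − s_i = 0, so s_i* = α_i.
NE contributions = (2.9, 3.8, 5); S = 11.7.
W^NE = (Σα)·S − ½Σα_i² = 11.7² − ½·47.85 = 112.965.
Planner sets s_i = Σα_j = 11.7 for every i, so S^SO = 3·11.7 = 35.1.
W^SO = (Σα)·S^SO − ½·3·(Σα)² = (3/2)·11.7² = 205.335.
Deadweight loss = W^SO − W^NE = 92.37.

92.37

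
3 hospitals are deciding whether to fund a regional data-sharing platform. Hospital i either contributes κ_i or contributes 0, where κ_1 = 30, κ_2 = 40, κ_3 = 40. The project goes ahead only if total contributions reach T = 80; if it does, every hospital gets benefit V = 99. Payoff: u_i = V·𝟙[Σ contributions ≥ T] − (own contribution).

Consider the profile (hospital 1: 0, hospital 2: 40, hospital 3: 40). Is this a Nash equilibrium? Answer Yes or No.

Total = 80 ≥ 80: provided.
Hospital 1 (pledges 0, payoff 99): pledging 30 → total 110, payoff 69. No gain.
Hospital 2 (pledges 40, payoff 59): dropping to 0 → total 40, payoff 0. No gain.
Hospital 3 (pledges 40, payoff 59): dropping to 0 → total 40, payoff 0. No gain.

Yes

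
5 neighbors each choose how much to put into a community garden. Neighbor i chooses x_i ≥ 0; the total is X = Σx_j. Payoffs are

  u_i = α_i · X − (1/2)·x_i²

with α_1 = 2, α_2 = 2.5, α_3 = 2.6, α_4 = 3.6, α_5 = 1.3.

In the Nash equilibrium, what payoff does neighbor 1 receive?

Neighbor i's FOC: ∂u_i/∂x_i = α_i − x_i = 0, so x_i* = α_i.
NE contributions = (2, 2.5, 2.6, 3.6, 1.3); X = 12.
u_1 = α_1·X − ½·(x_1)² = 2·12 − ½·2² = 22.

22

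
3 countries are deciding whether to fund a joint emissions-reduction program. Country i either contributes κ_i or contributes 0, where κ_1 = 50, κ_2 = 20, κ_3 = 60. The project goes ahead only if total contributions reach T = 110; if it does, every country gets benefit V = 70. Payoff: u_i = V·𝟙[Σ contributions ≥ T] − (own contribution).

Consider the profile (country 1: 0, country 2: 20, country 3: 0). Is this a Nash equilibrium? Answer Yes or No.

No

Total = 20 < 110: not provided.
Country 1 (pledges 0, payoff 0): pledging 50 → total 70, payoff -50. No gain.
Country 2 (pledges 20, payoff -20): dropping to 0 → total 0, payoff 0. Profitable deviation.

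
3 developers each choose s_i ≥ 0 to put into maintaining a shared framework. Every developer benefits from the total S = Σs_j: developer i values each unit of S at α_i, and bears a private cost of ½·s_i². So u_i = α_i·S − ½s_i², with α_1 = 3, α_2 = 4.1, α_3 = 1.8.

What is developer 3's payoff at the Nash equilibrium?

14.4

Developer i's FOC: ∂u_i/∂s_i = α_i − s_i = 0, so s_i* = α_i.
NE contributions = (3, 4.1, 1.8); S = 8.9.
u_3 = α_3·S − ½·(s_3)² = 1.8·8.9 − ½·1.8² = 14.4.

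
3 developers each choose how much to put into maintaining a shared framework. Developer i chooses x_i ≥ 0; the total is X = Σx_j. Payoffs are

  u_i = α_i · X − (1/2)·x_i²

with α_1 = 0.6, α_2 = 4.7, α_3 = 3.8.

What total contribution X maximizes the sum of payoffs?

Planner FOC: ∂(Σu_j)/∂x_i = (Σα_j) − x_i = 0, so x_i^SO = Σα_j = 9.1 for every i; X^SO = 27.3.

27.3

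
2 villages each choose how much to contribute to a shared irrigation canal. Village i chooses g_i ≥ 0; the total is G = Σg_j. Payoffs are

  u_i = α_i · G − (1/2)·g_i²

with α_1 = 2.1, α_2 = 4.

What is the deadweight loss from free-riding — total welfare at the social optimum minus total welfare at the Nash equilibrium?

Village i's FOC: ∂u_i/∂g_i = α_i − g_i = 0, so g_i* = α_i.
NE contributions = (2.1, 4); G = 6.1.
W^NE = (Σα)·G − ½Σα_i² = 6.1² − ½·20.41 = 27.005.
Planner sets g_i = Σα_j = 6.1 for every i, so G^SO = 2·6.1 = 12.2.
W^SO = (Σα)·G^SO − ½·2·(Σα)² = (2/2)·6.1² = 37.21.
Deadweight loss = W^SO − W^NE = 10.205.

10.205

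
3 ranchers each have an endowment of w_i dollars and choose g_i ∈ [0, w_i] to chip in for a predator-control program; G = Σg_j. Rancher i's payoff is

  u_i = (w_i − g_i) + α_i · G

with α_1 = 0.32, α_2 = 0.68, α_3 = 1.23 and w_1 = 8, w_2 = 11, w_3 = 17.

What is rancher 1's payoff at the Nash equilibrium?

∂u_i/∂g_i = α_i − 1, so rancher i contributes w_i if α_i > 1, else 0.
α_i > 1 for i ∈ {3}; NE contributions (0, 0, 17), G = 17.
u_1 = (8 − 0) + 0.32·17 = 13.44.

13.44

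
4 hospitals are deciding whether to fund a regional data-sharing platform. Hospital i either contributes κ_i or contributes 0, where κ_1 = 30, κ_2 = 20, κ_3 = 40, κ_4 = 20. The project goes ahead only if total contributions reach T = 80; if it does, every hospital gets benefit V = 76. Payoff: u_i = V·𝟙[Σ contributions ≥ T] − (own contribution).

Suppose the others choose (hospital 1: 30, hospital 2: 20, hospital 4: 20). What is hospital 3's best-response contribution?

Others' total = 70. Contributing 40 brings total to 110 ≥ 80: gain V − κ_3 = 36.
Best response: 40.

40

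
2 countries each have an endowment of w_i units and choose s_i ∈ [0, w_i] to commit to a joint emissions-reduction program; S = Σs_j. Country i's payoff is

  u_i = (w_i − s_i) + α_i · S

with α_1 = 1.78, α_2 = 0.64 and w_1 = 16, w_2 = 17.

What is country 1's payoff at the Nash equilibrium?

∂u_i/∂s_i = α_i − 1, so country i contributes w_i if α_i > 1, else 0.
α_i > 1 for i ∈ {1}; NE contributions (16, 0), S = 16.
u_1 = (16 − 16) + 1.78·16 = 28.48.

28.48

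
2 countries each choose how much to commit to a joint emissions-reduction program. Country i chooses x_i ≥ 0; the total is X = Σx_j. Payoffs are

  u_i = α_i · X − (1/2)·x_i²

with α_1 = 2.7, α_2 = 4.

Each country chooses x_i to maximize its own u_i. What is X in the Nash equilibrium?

6.7

Country i's FOC: ∂u_i/∂x_i = α_i − x_i = 0, so x_i* = α_i.
NE contributions = (2.7, 4); X = 6.7.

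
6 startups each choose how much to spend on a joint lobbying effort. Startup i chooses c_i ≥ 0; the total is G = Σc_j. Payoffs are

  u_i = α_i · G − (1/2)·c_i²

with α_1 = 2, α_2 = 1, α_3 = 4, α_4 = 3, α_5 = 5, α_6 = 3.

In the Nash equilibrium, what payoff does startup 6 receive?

Startup i's FOC: ∂u_i/∂c_i = α_i − c_i = 0, so c_i* = α_i.
NE contributions = (2, 1, 4, 3, 5, 3); G = 18.
u_6 = α_6·G − ½·(c_6)² = 3·18 − ½·3² = 49.5.

49.5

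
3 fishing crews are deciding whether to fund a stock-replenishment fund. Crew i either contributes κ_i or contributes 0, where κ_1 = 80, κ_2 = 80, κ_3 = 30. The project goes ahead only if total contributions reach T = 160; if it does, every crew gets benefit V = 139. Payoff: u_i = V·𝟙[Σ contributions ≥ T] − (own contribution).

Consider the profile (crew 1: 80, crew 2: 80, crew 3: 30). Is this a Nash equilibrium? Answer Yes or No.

Total = 190 ≥ 160: provided.
Crew 1 (pledges 80, payoff 59): dropping to 0 → total 110, payoff 0. No gain.
Crew 2 (pledges 80, payoff 59): dropping to 0 → total 110, payoff 0. No gain.
Crew 3 (pledges 30, payoff 109): dropping to 0 → total 160, payoff 139. Profitable deviation.

No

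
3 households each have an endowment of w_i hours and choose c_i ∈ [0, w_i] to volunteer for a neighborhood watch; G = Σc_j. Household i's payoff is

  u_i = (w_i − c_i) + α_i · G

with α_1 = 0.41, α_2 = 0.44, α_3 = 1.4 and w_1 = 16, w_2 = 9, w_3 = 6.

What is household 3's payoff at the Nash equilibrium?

∂u_i/∂c_i = α_i − 1, so household i contributes w_i if α_i > 1, else 0.
α_i > 1 for i ∈ {3}; NE contributions (0, 0, 6), G = 6.
u_3 = (6 − 6) + 1.4·6 = 8.4.

8.4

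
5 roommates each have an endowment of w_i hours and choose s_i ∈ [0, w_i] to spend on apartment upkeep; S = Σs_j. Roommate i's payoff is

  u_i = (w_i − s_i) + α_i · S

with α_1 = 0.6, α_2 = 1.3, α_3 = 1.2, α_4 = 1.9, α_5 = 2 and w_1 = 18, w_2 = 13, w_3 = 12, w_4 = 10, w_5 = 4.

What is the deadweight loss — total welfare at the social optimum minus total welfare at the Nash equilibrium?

∂u_i/∂s_i = α_i − 1, so roommate i contributes w_i if α_i > 1, else 0.
α_i > 1 for i ∈ {2, 3, 4, 5}; NE contributions (0, 13, 12, 10, 4), S = 39.
W^NE = Σw_i − S^NE + (Σα_i)·S^NE = 57 + 6·39 = 291.
Planner: ∂(Σu_j)/∂s_i = Σα_j − 1 = 6 > 0, so everyone contributes w_i; S^SO = 57, W^SO = 57 + 6·57 = 399.
Deadweight loss = 108.

108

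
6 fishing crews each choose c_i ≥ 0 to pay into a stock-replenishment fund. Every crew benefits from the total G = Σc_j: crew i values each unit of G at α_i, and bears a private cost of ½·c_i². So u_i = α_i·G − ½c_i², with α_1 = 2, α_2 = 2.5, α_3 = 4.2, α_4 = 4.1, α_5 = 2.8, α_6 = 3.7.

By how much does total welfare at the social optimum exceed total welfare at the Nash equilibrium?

778.095

Crew i's FOC: ∂u_i/∂c_i = α_i − c_i = 0, so c_i* = α_i.
NE contributions = (2, 2.5, 4.2, 4.1, 2.8, 3.7); G = 19.3.
W^NE = (Σα)·G − ½Σα_i² = 19.3² − ½·66.23 = 339.375.
Planner sets c_i = Σα_j = 19.3 for every i, so G^SO = 6·19.3 = 115.8.
W^SO = (Σα)·G^SO − ½·6·(Σα)² = (6/2)·19.3² = 1117.47.
Deadweight loss = W^SO − W^NE = 778.095.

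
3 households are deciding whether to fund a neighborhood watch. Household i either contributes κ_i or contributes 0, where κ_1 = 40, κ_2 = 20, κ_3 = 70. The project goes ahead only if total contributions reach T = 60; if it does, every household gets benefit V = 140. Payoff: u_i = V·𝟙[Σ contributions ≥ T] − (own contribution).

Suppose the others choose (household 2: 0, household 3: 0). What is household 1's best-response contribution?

Others' total = 0. Even contributing 40 gives 40 < 60: no benefit either way.
Best response: 0.

0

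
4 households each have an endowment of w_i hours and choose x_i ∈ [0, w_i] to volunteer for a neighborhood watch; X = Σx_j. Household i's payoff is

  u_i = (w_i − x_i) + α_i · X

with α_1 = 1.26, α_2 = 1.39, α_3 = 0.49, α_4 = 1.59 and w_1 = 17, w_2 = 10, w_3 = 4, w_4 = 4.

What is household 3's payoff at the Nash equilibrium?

19.19

∂u_i/∂x_i = α_i − 1, so household i contributes w_i if α_i > 1, else 0.
α_i > 1 for i ∈ {1, 2, 4}; NE contributions (17, 10, 0, 4), X = 31.
u_3 = (4 − 0) + 0.49·31 = 19.19.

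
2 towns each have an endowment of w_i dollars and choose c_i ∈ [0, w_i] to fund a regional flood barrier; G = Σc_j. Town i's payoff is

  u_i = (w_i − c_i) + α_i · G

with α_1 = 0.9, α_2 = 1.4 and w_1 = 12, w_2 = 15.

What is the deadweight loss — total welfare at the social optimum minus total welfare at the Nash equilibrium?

15.6

∂u_i/∂c_i = α_i − 1, so town i contributes w_i if α_i > 1, else 0.
α_i > 1 for i ∈ {2}; NE contributions (0, 15), G = 15.
W^NE = Σw_i − G^NE + (Σα_i)·G^NE = 27 + 1.3·15 = 46.5.
Planner: ∂(Σu_j)/∂c_i = Σα_j − 1 = 1.3 > 0, so everyone contributes w_i; G^SO = 27, W^SO = 27 + 1.3·27 = 62.1.
Deadweight loss = 15.6.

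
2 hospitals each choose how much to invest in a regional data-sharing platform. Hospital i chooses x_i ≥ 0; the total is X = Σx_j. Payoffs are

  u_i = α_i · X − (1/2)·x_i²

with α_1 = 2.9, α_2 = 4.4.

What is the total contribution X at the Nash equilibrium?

Hospital i's FOC: ∂u_i/∂x_i = α_i − x_i = 0, so x_i* = α_i.
NE contributions = (2.9, 4.4); X = 7.3.

7.3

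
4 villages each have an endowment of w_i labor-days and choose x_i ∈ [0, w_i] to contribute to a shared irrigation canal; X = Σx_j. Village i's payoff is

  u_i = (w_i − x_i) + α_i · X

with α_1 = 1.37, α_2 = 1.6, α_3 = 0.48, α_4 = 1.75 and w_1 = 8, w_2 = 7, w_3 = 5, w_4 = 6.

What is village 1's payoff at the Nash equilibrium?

28.77

∂u_i/∂x_i = α_i − 1, so village i contributes w_i if α_i > 1, else 0.
α_i > 1 for i ∈ {1, 2, 4}; NE contributions (8, 7, 0, 6), X = 21.
u_1 = (8 − 8) + 1.37·21 = 28.77.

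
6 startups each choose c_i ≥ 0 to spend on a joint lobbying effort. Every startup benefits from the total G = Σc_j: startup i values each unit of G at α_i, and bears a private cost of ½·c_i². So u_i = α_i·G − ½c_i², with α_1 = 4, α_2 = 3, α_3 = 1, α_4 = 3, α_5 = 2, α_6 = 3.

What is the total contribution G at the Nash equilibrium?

16

Startup i's FOC: ∂u_i/∂c_i = α_i − c_i = 0, so c_i* = α_i.
NE contributions = (4, 3, 1, 3, 2, 3); G = 16.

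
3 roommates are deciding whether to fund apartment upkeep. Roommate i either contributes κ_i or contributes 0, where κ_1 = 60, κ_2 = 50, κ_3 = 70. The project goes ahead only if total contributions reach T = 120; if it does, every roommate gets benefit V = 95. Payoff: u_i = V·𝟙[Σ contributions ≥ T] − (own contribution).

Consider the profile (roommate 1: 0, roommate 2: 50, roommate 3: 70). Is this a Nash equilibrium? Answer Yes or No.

Yes

Total = 120 ≥ 120: provided.
Roommate 1 (pledges 0, payoff 95): pledging 60 → total 180, payoff 35. No gain.
Roommate 2 (pledges 50, payoff 45): dropping to 0 → total 70, payoff 0. No gain.
Roommate 3 (pledges 70, payoff 25): dropping to 0 → total 50, payoff 0. No gain.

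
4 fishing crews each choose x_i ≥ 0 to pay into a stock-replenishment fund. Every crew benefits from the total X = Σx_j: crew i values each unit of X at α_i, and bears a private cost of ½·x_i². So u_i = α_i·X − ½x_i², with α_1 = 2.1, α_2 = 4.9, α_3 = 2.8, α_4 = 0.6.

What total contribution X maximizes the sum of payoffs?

Planner FOC: ∂(Σu_j)/∂x_i = (Σα_j) − x_i = 0, so x_i^SO = Σα_j = 10.4 for every i; X^SO = 41.6.

41.6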